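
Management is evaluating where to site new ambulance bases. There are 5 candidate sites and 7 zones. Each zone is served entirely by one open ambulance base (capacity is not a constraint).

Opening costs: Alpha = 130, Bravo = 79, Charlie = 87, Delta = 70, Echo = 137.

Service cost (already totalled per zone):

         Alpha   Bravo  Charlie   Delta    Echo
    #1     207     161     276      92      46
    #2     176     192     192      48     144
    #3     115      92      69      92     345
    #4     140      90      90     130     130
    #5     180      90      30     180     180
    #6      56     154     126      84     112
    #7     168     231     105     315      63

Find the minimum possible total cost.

For any fixed open set, each zone goes to its cheapest open site; total = fixed + service.
{Charlie, Delta}: #1→Delta 92, #2→Delta 48, #3→Charlie 69, #4→Charlie 90, #5→Charlie 30, #6→Delta 84, #7→Charlie 105. Service 518; fixed 157; total 675.
{Charlie, Delta, Echo}: service 430 + fixed 294 = 724
{Bravo, Charlie, Delta}: service 518 + fixed 236 = 754
{Alpha, Bravo, Charlie, Delta, Echo}: #1→Echo 46, #2→Delta 48, #3→Charlie 69, #4→Bravo 90, #5→Charlie 30, #6→Alpha 56, #7→Echo 63. Service 402; fixed 503; total 905.
No other subset beats 675.

Minimum total cost: 675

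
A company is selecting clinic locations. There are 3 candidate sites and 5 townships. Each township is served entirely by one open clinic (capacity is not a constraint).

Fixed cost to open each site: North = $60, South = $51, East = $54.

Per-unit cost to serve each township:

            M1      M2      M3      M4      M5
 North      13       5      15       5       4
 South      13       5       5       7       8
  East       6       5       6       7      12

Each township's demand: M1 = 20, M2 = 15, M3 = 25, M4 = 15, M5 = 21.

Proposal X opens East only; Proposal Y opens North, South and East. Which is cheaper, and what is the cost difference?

Proposal X: {East}: M1→East 6·20=120, M2→East 5·15=75, M3→East 6·25=150, M4→East 7·15=105, M5→East 12·21=252. Service 702; fixed 54; total 756.
Proposal Y: {North, South, East}: M1→East 6·20=120, M2→North 5·15=75, M3→South 5·25=125, M4→North 5·15=75, M5→North 4·21=84. Service 479; fixed 165; total 644.
Difference: |756 − 644| = 112.

Proposal Y is cheaper by 112.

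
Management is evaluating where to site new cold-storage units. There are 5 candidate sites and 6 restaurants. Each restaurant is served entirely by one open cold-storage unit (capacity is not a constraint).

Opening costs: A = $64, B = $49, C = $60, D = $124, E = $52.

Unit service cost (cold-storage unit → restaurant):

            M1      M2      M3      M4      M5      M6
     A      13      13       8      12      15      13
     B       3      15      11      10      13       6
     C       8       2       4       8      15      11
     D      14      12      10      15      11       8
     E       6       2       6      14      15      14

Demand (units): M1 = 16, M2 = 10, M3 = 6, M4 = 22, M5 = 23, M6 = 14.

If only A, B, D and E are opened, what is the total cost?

Each restaurant is assigned to its cheapest site among the open ones.
{A, B, D, E}: M1→B 3·16=48, M2→E 2·10=20, M3→E 6·6=36, M4→B 10·22=220, M5→D 11·23=253, M6→B 6·14=84. Service 661; fixed 289; total 950.

Total cost: 950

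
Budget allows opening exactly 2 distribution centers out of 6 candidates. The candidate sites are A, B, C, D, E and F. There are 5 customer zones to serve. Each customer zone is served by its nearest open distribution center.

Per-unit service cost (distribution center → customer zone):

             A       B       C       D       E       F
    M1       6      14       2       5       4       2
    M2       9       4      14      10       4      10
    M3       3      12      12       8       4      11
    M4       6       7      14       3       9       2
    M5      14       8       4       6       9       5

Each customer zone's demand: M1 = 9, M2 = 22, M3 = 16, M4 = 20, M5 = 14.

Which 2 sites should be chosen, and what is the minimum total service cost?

Choose E and F; total service cost 280.

With exactly 2 open, each customer zone uses its cheapest among the chosen.
{E, F}: M1→F 2·9=18, M2→E 4·22=88, M3→E 4·16=64, M4→F 2·20=40, M5→F 5·14=70. Service cost 280.
{D, E}: service cost 332
{A, F}: service cost 374
Among all 15 size-2 choices, {E, F} is lowest.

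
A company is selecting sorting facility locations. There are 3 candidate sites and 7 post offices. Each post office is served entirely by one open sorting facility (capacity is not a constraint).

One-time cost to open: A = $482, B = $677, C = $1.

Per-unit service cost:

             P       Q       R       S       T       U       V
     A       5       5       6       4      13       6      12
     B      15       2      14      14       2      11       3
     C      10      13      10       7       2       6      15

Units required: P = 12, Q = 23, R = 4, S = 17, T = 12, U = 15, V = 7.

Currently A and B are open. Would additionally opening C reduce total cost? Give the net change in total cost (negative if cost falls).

Current service cost with {A, B}: 333.
Adding C: each post office re-picks its cheapest; new service cost 333, saving 0.
Extra fixed cost: 1. Net change = 1 − 0 = 1.
(Totals: 1492 → 1493.)

No — net change +1 (cost rises by 1).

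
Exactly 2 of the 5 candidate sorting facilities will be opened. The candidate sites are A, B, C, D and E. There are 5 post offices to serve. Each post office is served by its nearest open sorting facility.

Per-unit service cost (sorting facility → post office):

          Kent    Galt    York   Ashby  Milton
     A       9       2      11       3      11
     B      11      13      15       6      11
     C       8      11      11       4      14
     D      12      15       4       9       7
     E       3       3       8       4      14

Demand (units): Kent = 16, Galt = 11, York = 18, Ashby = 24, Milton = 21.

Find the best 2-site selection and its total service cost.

With exactly 2 open, each post office uses its cheapest among the chosen.
{D, E}: Kent→E 3·16=48, Galt→E 3·11=33, York→D 4·18=72, Ashby→E 4·24=96, Milton→D 7·21=147. Service cost 396.
{A, D}: service cost 457
{A, E}: service cost 517
Among all 10 size-2 choices, {D, E} is lowest.

Choose D and E; total service cost 396.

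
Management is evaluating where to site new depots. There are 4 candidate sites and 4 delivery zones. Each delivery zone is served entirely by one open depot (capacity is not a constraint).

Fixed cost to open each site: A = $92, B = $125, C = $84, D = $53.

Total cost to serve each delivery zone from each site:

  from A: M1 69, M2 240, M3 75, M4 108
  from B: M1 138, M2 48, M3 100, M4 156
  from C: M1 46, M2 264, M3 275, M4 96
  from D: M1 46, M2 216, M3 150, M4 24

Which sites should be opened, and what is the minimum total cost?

For any fixed open set, each delivery zone goes to its cheapest open site; total = fixed + service.
{B, D}: M1→D 46, M2→B 48, M3→B 100, M4→D 24. Service 218; fixed 178; total 396.
{A, B, D}: M1→D 46, M2→B 48, M3→A 75, M4→D 24. Service 193; fixed 270; total 463.
{B, C, D}: M1→C 46, M2→B 48, M3→B 100, M4→D 24. Service 218; fixed 262; total 480.
{A, B, C, D}: service 193 + fixed 354 = 547
(All 15 nonempty subsets were checked; B and D is lowest.)

Open B and D; minimum total cost 396.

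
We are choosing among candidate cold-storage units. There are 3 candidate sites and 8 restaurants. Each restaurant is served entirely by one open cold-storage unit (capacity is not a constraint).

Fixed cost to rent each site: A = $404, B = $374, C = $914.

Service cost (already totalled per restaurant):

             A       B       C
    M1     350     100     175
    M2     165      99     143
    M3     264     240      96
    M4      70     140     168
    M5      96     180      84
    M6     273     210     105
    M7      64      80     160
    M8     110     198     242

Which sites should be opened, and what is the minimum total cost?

For any fixed open set, each restaurant goes to its cheapest open site; total = fixed + service.
{B}: M1→B 100, M2→B 99, M3→B 240, M4→B 140, M5→B 180, M6→B 210, M7→B 80, M8→B 198. Service 1247; fixed 374; total 1621.
{A, B}: service 989 + fixed 778 = 1767
{A}: M1→A 350, M2→A 165, M3→A 264, M4→A 70, M5→A 96, M6→A 273, M7→A 64, M8→A 110. Service 1392; fixed 404; total 1796.
{A, B, C}: service 728 + fixed 1692 = 2420
(All 7 nonempty subsets were checked; B only is lowest.)

Open B only; minimum total cost 1621.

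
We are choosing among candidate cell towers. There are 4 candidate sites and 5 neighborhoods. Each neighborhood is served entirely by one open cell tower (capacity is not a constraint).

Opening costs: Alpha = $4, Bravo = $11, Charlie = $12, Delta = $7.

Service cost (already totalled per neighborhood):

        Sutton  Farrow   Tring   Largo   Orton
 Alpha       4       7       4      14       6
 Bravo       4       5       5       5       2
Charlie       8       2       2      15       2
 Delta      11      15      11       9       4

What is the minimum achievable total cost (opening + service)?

For any fixed open set, each neighborhood goes to its cheapest open site; total = fixed + service.
{Bravo}: Sutton→Bravo 4, Farrow→Bravo 5, Tring→Bravo 5, Largo→Bravo 5, Orton→Bravo 2. Service 21; fixed 11; total 32.
{Alpha, Bravo}: service 20 + fixed 15 = 35
{Bravo, Charlie}: service 15 + fixed 23 = 38
{Alpha, Bravo, Charlie, Delta}: service 15 + fixed 34 = 49
No other subset beats 32.

Minimum total cost: 32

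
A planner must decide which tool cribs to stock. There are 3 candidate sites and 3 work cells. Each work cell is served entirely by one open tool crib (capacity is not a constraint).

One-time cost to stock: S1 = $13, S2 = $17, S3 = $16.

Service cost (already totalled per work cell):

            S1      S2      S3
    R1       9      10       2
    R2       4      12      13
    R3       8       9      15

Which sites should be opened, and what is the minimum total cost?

Open S1 only; minimum total cost 34.

For any fixed open set, each work cell goes to its cheapest open site; total = fixed + service.
{S1}: R1→S1 9, R2→S1 4, R3→S1 8. Service 21; fixed 13; total 34.
{S1, S3}: service 14 + fixed 29 = 43
{S3}: R1→S3 2, R2→S3 13, R3→S3 15. Service 30; fixed 16; total 46.
{S1, S2, S3}: service 14 + fixed 46 = 60
No other subset beats 34.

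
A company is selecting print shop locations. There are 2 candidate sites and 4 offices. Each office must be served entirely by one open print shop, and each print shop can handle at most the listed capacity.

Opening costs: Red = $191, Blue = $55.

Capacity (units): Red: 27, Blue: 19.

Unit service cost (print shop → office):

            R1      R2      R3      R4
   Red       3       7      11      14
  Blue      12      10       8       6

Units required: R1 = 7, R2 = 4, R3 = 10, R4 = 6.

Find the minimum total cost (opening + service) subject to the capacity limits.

Minimum total cost: 411

Open {Red, Blue}: R1→Red 3·7=21, R2→Red 7·4=28, R3→Blue 8·10=80, R4→Blue 6·6=36.
Loads: Red carries 11/27, Blue carries 16/19. Service 165; fixed 246; total 411.
Next best feasible plan costs 434.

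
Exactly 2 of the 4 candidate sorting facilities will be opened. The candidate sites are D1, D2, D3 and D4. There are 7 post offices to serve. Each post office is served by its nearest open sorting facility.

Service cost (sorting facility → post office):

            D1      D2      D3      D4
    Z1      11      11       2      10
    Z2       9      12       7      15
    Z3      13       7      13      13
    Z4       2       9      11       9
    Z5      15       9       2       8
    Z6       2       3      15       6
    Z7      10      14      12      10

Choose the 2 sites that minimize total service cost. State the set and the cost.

Choose D1 and D3; total service cost 38.

With exactly 2 open, each post office uses its cheapest among the chosen.
{D1, D3}: Z1→D3 2, Z2→D3 7, Z3→D1 13, Z4→D1 2, Z5→D3 2, Z6→D1 2, Z7→D1 10. Service cost 38.
{D2, D3}: service cost 42
{D3, D4}: service cost 49
Among all 6 size-2 choices, {D1, D3} is lowest.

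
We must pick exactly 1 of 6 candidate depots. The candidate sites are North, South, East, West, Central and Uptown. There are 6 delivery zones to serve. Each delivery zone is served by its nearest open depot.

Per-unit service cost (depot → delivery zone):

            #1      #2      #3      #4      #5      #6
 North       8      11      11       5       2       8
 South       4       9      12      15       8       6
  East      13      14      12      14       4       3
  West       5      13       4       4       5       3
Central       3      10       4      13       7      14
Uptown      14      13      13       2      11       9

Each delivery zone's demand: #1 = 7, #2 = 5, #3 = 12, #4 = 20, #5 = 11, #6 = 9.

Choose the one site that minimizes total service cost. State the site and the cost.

Choose West only; total service cost 310.

With exactly 1 open, each delivery zone uses its cheapest among the chosen.
{West}: #1→West 5·7=35, #2→West 13·5=65, #3→West 4·12=48, #4→West 4·20=80, #5→West 5·11=55, #6→West 3·9=27. Service cost 310.
{North}: service cost 437
{Uptown}: service cost 561
Among all 6 size-1 choices, {West} is lowest.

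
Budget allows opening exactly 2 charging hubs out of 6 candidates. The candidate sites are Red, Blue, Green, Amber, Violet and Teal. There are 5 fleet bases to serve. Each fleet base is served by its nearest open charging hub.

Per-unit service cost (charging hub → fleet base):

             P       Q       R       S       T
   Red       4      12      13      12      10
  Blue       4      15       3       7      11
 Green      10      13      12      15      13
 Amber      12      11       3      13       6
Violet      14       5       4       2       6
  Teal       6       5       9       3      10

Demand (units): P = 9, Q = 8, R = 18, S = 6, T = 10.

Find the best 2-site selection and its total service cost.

With exactly 2 open, each fleet base uses its cheapest among the chosen.
{Blue, Violet}: P→Blue 4·9=36, Q→Violet 5·8=40, R→Blue 3·18=54, S→Violet 2·6=12, T→Violet 6·10=60. Service cost 202.
{Red, Violet}: service cost 220
{Amber, Teal}: service cost 226
Among all 15 size-2 choices, {Blue, Violet} is lowest.

Choose Blue and Violet; total service cost 202.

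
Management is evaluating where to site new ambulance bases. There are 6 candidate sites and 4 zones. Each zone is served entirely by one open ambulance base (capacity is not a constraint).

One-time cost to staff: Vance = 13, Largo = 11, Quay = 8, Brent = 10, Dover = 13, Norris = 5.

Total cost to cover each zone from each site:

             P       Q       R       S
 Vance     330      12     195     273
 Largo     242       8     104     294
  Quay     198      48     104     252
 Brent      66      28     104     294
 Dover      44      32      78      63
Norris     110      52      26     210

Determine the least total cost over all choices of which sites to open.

Minimum total cost: 170

For any fixed open set, each zone goes to its cheapest open site; total = fixed + service.
{Largo, Dover, Norris}: P→Dover 44, Q→Largo 8, R→Norris 26, S→Dover 63. Service 141; fixed 29; total 170.
{Vance, Dover, Norris}: P→Dover 44, Q→Vance 12, R→Norris 26, S→Dover 63. Service 145; fixed 31; total 176.
{Largo, Quay, Dover, Norris}: P→Dover 44, Q→Largo 8, R→Norris 26, S→Dover 63. Service 141; fixed 37; total 178.
{Vance, Largo, Quay, Brent, Dover, Norris}: service 141 + fixed 60 = 201
No other subset beats 170.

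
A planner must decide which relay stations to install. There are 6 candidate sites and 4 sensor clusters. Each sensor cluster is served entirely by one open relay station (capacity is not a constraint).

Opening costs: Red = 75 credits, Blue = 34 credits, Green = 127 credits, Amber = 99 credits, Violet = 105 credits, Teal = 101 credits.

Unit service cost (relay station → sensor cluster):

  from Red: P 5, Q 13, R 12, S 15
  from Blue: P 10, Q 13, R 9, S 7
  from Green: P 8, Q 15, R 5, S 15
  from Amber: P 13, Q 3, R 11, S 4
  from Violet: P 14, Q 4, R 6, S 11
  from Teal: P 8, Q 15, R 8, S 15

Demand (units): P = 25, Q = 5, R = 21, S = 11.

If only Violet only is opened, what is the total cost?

Total cost: 722

Each sensor cluster is assigned to its cheapest site among the open ones.
{Violet}: P→Violet 14·25=350, Q→Violet 4·5=20, R→Violet 6·21=126, S→Violet 11·11=121. Service 617; fixed 105; total 722.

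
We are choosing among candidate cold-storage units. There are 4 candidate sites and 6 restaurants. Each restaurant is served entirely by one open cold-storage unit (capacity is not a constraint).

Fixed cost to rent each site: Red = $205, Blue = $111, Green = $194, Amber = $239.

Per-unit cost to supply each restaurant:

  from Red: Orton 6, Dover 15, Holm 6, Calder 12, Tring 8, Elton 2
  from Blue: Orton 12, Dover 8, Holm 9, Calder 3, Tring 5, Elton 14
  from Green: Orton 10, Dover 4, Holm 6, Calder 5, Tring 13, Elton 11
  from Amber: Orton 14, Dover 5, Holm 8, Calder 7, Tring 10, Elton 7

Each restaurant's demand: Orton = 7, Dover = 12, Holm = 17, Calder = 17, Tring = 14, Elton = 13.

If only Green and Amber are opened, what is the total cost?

Total cost: 969

Each restaurant is assigned to its cheapest site among the open ones.
{Green, Amber}: Orton→Green 10·7=70, Dover→Green 4·12=48, Holm→Green 6·17=102, Calder→Green 5·17=85, Tring→Amber 10·14=140, Elton→Amber 7·13=91. Service 536; fixed 433; total 969.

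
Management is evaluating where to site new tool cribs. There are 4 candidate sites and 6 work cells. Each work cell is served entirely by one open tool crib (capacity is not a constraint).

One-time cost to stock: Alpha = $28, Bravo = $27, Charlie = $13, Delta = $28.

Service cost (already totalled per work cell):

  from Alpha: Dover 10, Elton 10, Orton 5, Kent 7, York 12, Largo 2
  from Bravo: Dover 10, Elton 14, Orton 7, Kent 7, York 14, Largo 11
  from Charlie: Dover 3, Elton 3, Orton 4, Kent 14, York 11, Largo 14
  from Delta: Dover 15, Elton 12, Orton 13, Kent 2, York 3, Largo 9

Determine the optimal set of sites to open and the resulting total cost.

For any fixed open set, each work cell goes to its cheapest open site; total = fixed + service.
{Charlie}: Dover→Charlie 3, Elton→Charlie 3, Orton→Charlie 4, Kent→Charlie 14, York→Charlie 11, Largo→Charlie 14. Service 49; fixed 13; total 62.
{Charlie, Delta}: service 24 + fixed 41 = 65
{Alpha, Charlie}: service 30 + fixed 41 = 71
{Alpha, Bravo, Charlie, Delta}: service 17 + fixed 96 = 113
No other subset beats 62.

Open Charlie only; minimum total cost 62.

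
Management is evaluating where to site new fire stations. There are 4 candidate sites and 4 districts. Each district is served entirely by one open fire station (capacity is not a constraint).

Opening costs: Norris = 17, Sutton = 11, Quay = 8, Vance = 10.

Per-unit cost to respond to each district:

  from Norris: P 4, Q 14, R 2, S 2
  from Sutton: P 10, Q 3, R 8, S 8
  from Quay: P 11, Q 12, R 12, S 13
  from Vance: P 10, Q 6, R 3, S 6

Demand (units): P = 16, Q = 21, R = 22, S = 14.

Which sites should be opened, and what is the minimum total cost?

For any fixed open set, each district goes to its cheapest open site; total = fixed + service.
{Norris, Sutton}: P→Norris 4·16=64, Q→Sutton 3·21=63, R→Norris 2·22=44, S→Norris 2·14=28. Service 199; fixed 28; total 227.
{Norris, Sutton, Quay}: P→Norris 4·16=64, Q→Sutton 3·21=63, R→Norris 2·22=44, S→Norris 2·14=28. Service 199; fixed 36; total 235.
{Norris, Sutton, Vance}: service 199 + fixed 38 = 237
{Norris, Sutton, Quay, Vance}: service 199 + fixed 46 = 245
(All 15 nonempty subsets were checked; Norris and Sutton is lowest.)

Open Norris and Sutton; minimum total cost 227.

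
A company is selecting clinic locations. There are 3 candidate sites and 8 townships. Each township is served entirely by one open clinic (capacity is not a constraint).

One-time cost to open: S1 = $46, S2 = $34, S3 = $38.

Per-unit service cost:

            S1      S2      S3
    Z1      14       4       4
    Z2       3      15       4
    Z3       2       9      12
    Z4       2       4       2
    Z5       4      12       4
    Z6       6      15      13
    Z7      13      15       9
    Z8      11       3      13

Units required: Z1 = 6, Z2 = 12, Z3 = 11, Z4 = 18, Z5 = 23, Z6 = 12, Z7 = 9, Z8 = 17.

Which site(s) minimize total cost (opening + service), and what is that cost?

Open S1 and S2; minimum total cost 530.

For any fixed open set, each township goes to its cheapest open site; total = fixed + service.
{S1, S2}: Z1→S2 4·6=24, Z2→S1 3·12=36, Z3→S1 2·11=22, Z4→S1 2·18=36, Z5→S1 4·23=92, Z6→S1 6·12=72, Z7→S1 13·9=117, Z8→S2 3·17=51. Service 450; fixed 80; total 530.
{S1, S2, S3}: service 414 + fixed 118 = 532
{S1, S3}: service 550 + fixed 84 = 634
{S2}: Z1→S2 4·6=24, Z2→S2 15·12=180, Z3→S2 9·11=99, Z4→S2 4·18=72, Z5→S2 12·23=276, Z6→S2 15·12=180, Z7→S2 15·9=135, Z8→S2 3·17=51. Service 1017; fixed 34; total 1051.
(All 7 nonempty subsets were checked; S1 and S2 is lowest.)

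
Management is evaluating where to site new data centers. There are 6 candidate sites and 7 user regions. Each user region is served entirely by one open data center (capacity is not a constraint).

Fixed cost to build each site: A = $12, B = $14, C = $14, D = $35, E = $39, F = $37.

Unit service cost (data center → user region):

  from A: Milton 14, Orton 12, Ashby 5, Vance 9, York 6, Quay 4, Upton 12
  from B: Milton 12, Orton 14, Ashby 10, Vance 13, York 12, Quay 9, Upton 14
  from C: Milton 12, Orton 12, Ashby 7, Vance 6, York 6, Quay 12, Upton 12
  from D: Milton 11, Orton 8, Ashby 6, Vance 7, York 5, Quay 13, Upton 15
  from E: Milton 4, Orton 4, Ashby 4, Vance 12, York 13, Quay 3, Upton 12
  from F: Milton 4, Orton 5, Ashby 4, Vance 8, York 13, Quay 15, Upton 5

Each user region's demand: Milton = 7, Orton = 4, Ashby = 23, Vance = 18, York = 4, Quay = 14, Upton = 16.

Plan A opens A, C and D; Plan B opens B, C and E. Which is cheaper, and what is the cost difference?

Plan A: {A, C, D}: Milton→D 11·7=77, Orton→D 8·4=32, Ashby→A 5·23=115, Vance→C 6·18=108, York→D 5·4=20, Quay→A 4·14=56, Upton→A 12·16=192. Service 600; fixed 61; total 661.
Plan B: {B, C, E}: Milton→E 4·7=28, Orton→E 4·4=16, Ashby→E 4·23=92, Vance→C 6·18=108, York→C 6·4=24, Quay→E 3·14=42, Upton→C 12·16=192. Service 502; fixed 67; total 569.
Difference: |661 − 569| = 92.

Plan B is cheaper by 92.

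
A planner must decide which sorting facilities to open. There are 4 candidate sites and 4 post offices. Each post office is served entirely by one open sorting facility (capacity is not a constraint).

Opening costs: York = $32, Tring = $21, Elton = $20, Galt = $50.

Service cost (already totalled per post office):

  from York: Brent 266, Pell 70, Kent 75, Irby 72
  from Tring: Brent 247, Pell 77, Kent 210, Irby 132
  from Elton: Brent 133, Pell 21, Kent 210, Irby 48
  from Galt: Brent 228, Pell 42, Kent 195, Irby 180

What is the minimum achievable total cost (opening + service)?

For any fixed open set, each post office goes to its cheapest open site; total = fixed + service.
{York, Elton}: Brent→Elton 133, Pell→Elton 21, Kent→York 75, Irby→Elton 48. Service 277; fixed 52; total 329.
{York, Tring, Elton}: service 277 + fixed 73 = 350
{York, Elton, Galt}: Brent→Elton 133, Pell→Elton 21, Kent→York 75, Irby→Elton 48. Service 277; fixed 102; total 379.
{York, Tring, Elton, Galt}: Brent→Elton 133, Pell→Elton 21, Kent→York 75, Irby→Elton 48. Service 277; fixed 123; total 400.
(All 15 nonempty subsets were checked; York and Elton is lowest.)

Minimum total cost: 329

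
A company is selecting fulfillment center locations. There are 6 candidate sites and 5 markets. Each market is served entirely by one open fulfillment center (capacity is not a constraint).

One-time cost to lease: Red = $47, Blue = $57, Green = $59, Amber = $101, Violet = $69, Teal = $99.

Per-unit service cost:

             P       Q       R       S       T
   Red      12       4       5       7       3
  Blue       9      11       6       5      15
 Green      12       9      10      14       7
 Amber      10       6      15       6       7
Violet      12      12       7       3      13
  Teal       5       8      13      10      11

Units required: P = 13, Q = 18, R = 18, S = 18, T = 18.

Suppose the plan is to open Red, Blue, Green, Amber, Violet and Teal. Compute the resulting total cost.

Each market is assigned to its cheapest site among the open ones.
{Red, Blue, Green, Amber, Violet, Teal}: P→Teal 5·13=65, Q→Red 4·18=72, R→Red 5·18=90, S→Violet 3·18=54, T→Red 3·18=54. Service 335; fixed 432; total 767.

Total cost: 767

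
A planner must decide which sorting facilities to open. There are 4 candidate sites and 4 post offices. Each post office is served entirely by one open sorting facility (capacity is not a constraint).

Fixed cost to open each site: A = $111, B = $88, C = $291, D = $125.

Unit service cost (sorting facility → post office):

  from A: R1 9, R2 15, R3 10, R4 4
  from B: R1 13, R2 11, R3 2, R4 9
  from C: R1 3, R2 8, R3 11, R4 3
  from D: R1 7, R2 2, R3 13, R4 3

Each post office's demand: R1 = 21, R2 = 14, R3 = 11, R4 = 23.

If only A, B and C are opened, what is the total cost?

Total cost: 756

Each post office is assigned to its cheapest site among the open ones.
{A, B, C}: R1→C 3·21=63, R2→C 8·14=112, R3→B 2·11=22, R4→C 3·23=69. Service 266; fixed 490; total 756.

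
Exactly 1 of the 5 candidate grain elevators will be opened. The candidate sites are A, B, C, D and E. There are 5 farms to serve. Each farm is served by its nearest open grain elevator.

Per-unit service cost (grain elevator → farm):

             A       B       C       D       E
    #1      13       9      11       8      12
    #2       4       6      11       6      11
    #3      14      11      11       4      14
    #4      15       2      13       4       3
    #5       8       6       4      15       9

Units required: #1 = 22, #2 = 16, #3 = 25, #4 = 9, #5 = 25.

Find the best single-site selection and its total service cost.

With exactly 1 open, each farm uses its cheapest among the chosen.
{B}: #1→B 9·22=198, #2→B 6·16=96, #3→B 11·25=275, #4→B 2·9=18, #5→B 6·25=150. Service cost 737.
{D}: service cost 783
{C}: service cost 910
Among all 5 size-1 choices, {B} is lowest.

Choose B only; total service cost 737.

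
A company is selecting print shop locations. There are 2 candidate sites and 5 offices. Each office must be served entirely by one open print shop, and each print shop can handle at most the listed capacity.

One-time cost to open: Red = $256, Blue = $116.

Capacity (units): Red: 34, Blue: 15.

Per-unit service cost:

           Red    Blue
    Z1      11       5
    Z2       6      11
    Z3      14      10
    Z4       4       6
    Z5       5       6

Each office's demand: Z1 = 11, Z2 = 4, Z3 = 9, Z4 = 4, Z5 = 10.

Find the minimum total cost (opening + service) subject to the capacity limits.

Open {Red, Blue}: Z1→Blue 5·11=55, Z2→Red 6·4=24, Z3→Red 14·9=126, Z4→Red 4·4=16, Z5→Red 5·10=50.
Loads: Red carries 27/34, Blue carries 11/15. Service 271; fixed 372; total 643.
Next best feasible plan costs 651.

Minimum total cost: 643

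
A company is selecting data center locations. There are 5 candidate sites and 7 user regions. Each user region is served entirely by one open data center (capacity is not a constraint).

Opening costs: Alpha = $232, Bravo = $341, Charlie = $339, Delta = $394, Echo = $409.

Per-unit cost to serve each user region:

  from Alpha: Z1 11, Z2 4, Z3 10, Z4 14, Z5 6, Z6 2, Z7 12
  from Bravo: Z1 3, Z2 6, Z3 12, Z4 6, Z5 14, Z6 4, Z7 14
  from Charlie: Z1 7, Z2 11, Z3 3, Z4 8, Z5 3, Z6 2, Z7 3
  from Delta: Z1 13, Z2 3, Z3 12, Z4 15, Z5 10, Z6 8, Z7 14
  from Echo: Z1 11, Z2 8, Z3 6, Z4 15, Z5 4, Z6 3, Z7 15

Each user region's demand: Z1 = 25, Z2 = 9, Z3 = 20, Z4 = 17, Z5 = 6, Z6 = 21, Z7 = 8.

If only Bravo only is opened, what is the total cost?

Each user region is assigned to its cheapest site among the open ones.
{Bravo}: Z1→Bravo 3·25=75, Z2→Bravo 6·9=54, Z3→Bravo 12·20=240, Z4→Bravo 6·17=102, Z5→Bravo 14·6=84, Z6→Bravo 4·21=84, Z7→Bravo 14·8=112. Service 751; fixed 341; total 1092.

Total cost: 1092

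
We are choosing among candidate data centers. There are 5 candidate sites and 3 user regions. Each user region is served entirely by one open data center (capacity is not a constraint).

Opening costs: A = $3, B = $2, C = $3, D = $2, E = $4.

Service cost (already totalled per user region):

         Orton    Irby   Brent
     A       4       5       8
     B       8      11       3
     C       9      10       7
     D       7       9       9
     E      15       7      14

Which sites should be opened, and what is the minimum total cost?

Open A and B; minimum total cost 17.

For any fixed open set, each user region goes to its cheapest open site; total = fixed + service.
{A, B}: Orton→A 4, Irby→A 5, Brent→B 3. Service 12; fixed 5; total 17.
{A, B, D}: service 12 + fixed 7 = 19
{A}: Orton→A 4, Irby→A 5, Brent→A 8. Service 17; fixed 3; total 20.
{A, B, C, D, E}: Orton→A 4, Irby→A 5, Brent→B 3. Service 12; fixed 14; total 26.
No other subset beats 17.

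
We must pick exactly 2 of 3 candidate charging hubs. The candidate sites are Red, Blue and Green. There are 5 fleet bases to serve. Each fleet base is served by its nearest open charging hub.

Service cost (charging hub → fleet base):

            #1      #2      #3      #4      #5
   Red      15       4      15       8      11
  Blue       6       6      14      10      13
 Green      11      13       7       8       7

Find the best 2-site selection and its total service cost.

Choose Blue and Green; total service cost 34.

With exactly 2 open, each fleet base uses its cheapest among the chosen.
{Blue, Green}: #1→Blue 6, #2→Blue 6, #3→Green 7, #4→Green 8, #5→Green 7. Service cost 34.
{Red, Green}: service cost 37
{Red, Blue}: service cost 43
Among all 3 size-2 choices, {Blue, Green} is lowest.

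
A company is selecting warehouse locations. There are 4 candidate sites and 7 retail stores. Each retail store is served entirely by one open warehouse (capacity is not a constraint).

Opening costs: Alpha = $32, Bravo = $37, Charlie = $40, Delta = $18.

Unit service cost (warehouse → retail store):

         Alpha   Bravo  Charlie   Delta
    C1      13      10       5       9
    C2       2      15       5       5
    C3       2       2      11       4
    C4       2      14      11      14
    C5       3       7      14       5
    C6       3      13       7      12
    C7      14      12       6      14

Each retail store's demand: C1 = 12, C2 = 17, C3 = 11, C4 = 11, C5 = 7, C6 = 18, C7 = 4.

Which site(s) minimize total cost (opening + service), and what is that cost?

Open Alpha and Charlie; minimum total cost 309.

For any fixed open set, each retail store goes to its cheapest open site; total = fixed + service.
{Alpha, Charlie}: C1→Charlie 5·12=60, C2→Alpha 2·17=34, C3→Alpha 2·11=22, C4→Alpha 2·11=22, C5→Alpha 3·7=21, C6→Alpha 3·18=54, C7→Charlie 6·4=24. Service 237; fixed 72; total 309.
{Alpha, Charlie, Delta}: C1→Charlie 5·12=60, C2→Alpha 2·17=34, C3→Alpha 2·11=22, C4→Alpha 2·11=22, C5→Alpha 3·7=21, C6→Alpha 3·18=54, C7→Charlie 6·4=24. Service 237; fixed 90; total 327.
{Alpha, Bravo, Charlie}: C1→Charlie 5·12=60, C2→Alpha 2·17=34, C3→Alpha 2·11=22, C4→Alpha 2·11=22, C5→Alpha 3·7=21, C6→Alpha 3·18=54, C7→Charlie 6·4=24. Service 237; fixed 109; total 346.
{Alpha, Bravo, Charlie, Delta}: service 237 + fixed 127 = 364
No other subset beats 309.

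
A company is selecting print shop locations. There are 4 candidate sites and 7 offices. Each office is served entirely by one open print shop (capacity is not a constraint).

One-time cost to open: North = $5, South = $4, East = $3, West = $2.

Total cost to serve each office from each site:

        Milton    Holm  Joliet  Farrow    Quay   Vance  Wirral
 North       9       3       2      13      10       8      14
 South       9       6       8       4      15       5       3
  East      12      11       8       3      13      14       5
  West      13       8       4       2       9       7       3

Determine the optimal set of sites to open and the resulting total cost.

For any fixed open set, each office goes to its cheapest open site; total = fixed + service.
{North, West}: Milton→North 9, Holm→North 3, Joliet→North 2, Farrow→West 2, Quay→West 9, Vance→West 7, Wirral→West 3. Service 35; fixed 7; total 42.
{North, South, West}: service 33 + fixed 11 = 44
{South, West}: Milton→South 9, Holm→South 6, Joliet→West 4, Farrow→West 2, Quay→West 9, Vance→South 5, Wirral→South 3. Service 38; fixed 6; total 44.
{North, South, East, West}: service 33 + fixed 14 = 47
No other subset beats 42.

Open North and West; minimum total cost 42.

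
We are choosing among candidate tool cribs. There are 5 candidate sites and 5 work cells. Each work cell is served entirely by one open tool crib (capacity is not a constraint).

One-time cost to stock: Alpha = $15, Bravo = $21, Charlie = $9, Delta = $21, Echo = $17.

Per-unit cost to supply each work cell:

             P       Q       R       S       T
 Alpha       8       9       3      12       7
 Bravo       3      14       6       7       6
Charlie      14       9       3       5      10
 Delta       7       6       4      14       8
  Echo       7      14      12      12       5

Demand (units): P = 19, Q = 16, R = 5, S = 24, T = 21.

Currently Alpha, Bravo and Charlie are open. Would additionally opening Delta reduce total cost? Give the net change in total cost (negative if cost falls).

Current service cost with {Alpha, Bravo, Charlie}: 462.
Adding Delta: each work cell re-picks its cheapest; new service cost 414, saving 48.
Extra fixed cost: 21. Net change = 21 − 48 = -27.
(Totals: 507 → 480.)

Yes — net change −27 (cost falls by 27).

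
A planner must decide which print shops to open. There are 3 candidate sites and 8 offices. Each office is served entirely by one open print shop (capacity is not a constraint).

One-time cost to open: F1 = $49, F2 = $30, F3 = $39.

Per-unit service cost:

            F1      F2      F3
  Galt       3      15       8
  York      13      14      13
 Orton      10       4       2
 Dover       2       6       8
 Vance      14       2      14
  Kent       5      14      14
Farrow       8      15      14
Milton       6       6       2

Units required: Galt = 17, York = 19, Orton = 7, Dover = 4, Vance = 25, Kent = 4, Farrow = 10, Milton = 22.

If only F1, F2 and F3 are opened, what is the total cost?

Each office is assigned to its cheapest site among the open ones.
{F1, F2, F3}: Galt→F1 3·17=51, York→F1 13·19=247, Orton→F3 2·7=14, Dover→F1 2·4=8, Vance→F2 2·25=50, Kent→F1 5·4=20, Farrow→F1 8·10=80, Milton→F3 2·22=44. Service 514; fixed 118; total 632.

Total cost: 632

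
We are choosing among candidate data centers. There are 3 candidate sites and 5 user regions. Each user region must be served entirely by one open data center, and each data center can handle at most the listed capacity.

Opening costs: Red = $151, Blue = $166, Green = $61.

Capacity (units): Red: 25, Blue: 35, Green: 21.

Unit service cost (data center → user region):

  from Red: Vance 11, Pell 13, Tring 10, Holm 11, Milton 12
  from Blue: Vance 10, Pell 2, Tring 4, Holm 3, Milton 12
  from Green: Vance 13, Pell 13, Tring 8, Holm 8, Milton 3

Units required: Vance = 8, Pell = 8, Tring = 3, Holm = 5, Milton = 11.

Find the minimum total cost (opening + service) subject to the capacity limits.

Open {Blue, Green}: Vance→Blue 10·8=80, Pell→Blue 2·8=16, Tring→Blue 4·3=12, Holm→Blue 3·5=15, Milton→Green 3·11=33.
Loads: Blue carries 24/35, Green carries 11/21. Service 156; fixed 227; total 383.
Next best feasible plan costs 395.

Minimum total cost: 383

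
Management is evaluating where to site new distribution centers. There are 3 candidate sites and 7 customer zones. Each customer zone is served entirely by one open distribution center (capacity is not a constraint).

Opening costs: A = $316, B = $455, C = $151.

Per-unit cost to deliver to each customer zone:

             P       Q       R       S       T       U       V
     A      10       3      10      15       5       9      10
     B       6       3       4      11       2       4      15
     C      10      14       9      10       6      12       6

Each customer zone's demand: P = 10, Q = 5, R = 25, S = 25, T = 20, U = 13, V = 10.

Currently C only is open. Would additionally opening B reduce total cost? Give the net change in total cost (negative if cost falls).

Current service cost with {C}: 981.
Adding B: each customer zone re-picks its cheapest; new service cost 577, saving 404.
Extra fixed cost: 455. Net change = 455 − 404 = 51.
(Totals: 1132 → 1183.)

No — net change +51 (cost rises by 51).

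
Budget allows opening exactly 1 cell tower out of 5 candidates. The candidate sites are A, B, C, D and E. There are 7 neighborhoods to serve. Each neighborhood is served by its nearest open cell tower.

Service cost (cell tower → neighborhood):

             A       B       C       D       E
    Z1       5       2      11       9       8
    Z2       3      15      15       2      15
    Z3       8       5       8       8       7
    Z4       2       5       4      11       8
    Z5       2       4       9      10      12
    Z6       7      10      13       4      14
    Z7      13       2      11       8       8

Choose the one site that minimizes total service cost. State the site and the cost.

With exactly 1 open, each neighborhood uses its cheapest among the chosen.
{A}: Z1→A 5, Z2→A 3, Z3→A 8, Z4→A 2, Z5→A 2, Z6→A 7, Z7→A 13. Service cost 40.
{B}: service cost 43
{D}: service cost 52
Among all 5 size-1 choices, {A} is lowest.

Choose A only; total service cost 40.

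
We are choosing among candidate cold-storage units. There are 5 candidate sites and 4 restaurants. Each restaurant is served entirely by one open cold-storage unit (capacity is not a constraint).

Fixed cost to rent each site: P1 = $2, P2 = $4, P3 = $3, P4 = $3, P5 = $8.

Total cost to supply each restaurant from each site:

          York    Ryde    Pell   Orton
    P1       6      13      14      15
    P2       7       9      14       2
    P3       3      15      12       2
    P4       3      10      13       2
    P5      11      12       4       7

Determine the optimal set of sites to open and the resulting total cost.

Open P4 and P5; minimum total cost 30.

For any fixed open set, each restaurant goes to its cheapest open site; total = fixed + service.
{P4, P5}: York→P4 3, Ryde→P4 10, Pell→P5 4, Orton→P4 2. Service 19; fixed 11; total 30.
{P4}: service 28 + fixed 3 = 31
{P1, P4, P5}: York→P4 3, Ryde→P4 10, Pell→P5 4, Orton→P4 2. Service 19; fixed 13; total 32.
{P1, P2, P3, P4, P5}: service 18 + fixed 20 = 38
No other subset beats 30.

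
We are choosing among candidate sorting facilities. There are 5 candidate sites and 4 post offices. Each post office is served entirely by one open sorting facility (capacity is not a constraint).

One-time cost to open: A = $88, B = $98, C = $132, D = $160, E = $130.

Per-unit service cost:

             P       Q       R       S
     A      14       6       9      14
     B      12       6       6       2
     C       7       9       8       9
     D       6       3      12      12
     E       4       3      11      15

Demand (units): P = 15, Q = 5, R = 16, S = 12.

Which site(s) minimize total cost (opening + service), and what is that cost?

For any fixed open set, each post office goes to its cheapest open site; total = fixed + service.
{B, E}: P→E 4·15=60, Q→E 3·5=15, R→B 6·16=96, S→B 2·12=24. Service 195; fixed 228; total 423.
{B}: P→B 12·15=180, Q→B 6·5=30, R→B 6·16=96, S→B 2·12=24. Service 330; fixed 98; total 428.
{B, D}: service 225 + fixed 258 = 483
{A, B, C, D, E}: service 195 + fixed 608 = 803
No other subset beats 423.

Open B and E; minimum total cost 423.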